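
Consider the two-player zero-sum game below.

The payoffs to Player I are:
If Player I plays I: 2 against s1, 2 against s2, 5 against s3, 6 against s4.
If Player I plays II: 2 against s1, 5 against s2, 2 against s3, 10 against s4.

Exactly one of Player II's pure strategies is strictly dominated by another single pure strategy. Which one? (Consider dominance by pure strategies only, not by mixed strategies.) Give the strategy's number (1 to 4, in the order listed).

Player II prefers columns that give Player I less. Compare s4 with s1: 2 < 6, 2 < 10.
So s1 strictly dominates s4 for Player II; s4 is strictly dominated.

4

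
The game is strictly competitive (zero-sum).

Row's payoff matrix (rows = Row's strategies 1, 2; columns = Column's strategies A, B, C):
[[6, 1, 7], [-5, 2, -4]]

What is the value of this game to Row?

17/12

Column C is strictly dominated by A for Column (it gives Row more in every row).
The remaining 2×2 game on (1, 2) × (A, B) has no saddle point. Let Row play 1 with probability p; indifference gives 6p − 5(1−p) = p + 2(1−p), so p = 7/12.
Similarly Column's optimal q on A is 1/12, and the value is 6·(1/12) + (1)·(11/12) = 17/12.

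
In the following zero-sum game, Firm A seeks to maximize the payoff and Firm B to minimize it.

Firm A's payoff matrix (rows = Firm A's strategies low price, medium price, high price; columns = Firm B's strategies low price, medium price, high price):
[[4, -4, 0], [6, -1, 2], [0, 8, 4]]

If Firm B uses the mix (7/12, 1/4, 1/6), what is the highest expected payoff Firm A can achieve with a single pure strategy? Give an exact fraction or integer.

low price: (4)·(7/12) + (-4)·(1/4) + (0)·(1/6) = 4/3.
medium price: (6)·(7/12) + (-1)·(1/4) + (2)·(1/6) = 43/12.
high price: (0)·(7/12) + (8)·(1/4) + (4)·(1/6) = 8/3.
The best pure response is medium price with expected payoff 43/12.

43/12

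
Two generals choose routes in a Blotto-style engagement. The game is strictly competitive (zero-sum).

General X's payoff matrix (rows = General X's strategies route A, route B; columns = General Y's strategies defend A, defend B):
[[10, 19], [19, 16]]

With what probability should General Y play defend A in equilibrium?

1/4

Row minima are 10 and 16, so General X's maximin is 16; column maxima are 19 and 19, so General Y's minimax is 19. These differ, so the equilibrium is in mixed strategies.
Let General Y play defend A with probability q. General X is indifferent when 10q + 19(1−q) = 19q + 16(1−q), giving q = 1/4.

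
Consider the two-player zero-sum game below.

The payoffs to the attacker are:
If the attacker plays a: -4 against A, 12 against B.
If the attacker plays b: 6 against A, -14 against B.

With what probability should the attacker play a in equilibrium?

5/9

Row minima are -4 and -14, so the attacker's maximin is -4; column maxima are 6 and 12, so the defender's minimax is 6. These differ, so the equilibrium is in mixed strategies.
Let the attacker play a with probability p. The defender is indifferent when −4p + 6(1−p) = 12p − 14(1−p), giving p = 5/9.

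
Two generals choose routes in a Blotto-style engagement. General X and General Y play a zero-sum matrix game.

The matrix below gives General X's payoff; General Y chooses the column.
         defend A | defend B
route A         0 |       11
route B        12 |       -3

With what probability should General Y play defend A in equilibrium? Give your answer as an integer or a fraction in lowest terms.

Row minima are 0 and -3, so General X's maximin is 0; column maxima are 12 and 11, so General Y's minimax is 11. These differ, so the equilibrium is in mixed strategies.
Let General Y play defend A with probability q. General X is indifferent when 11(1−q) = 12q − 3(1−q), giving q = 7/13.

7/13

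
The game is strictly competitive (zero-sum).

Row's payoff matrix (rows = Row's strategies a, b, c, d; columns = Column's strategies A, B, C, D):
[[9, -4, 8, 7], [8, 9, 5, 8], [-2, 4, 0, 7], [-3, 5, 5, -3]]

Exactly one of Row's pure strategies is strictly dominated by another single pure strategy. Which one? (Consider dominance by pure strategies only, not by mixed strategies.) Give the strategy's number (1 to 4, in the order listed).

3

Compare c with b: 8 > -2, 9 > 4, 5 > 0, 8 > 7.
So b strictly dominates c for Row; c is strictly dominated.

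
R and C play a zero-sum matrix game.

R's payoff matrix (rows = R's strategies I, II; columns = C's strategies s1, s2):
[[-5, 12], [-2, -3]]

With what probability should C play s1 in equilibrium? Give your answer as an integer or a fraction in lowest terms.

Row minima are -5 and -3, so R's maximin is -3; column maxima are -2 and 12, so C's minimax is -2. These differ, so the equilibrium is in mixed strategies.
Let C play s1 with probability q. R is indifferent when −5q + 12(1−q) = −2q − 3(1−q), giving q = 5/6.

5/6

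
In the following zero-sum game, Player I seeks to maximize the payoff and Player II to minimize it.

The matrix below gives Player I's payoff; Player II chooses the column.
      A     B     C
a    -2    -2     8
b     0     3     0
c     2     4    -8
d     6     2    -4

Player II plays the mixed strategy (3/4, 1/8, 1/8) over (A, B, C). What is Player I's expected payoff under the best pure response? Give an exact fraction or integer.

a: (-2)·(3/4) + (-2)·(1/8) + (8)·(1/8) = -3/4.
b: (0)·(3/4) + (3)·(1/8) + (0)·(1/8) = 3/8.
c: (2)·(3/4) + (4)·(1/8) + (-8)·(1/8) = 1.
d: (6)·(3/4) + (2)·(1/8) + (-4)·(1/8) = 17/4.
The best pure response is d with expected payoff 17/4.

17/4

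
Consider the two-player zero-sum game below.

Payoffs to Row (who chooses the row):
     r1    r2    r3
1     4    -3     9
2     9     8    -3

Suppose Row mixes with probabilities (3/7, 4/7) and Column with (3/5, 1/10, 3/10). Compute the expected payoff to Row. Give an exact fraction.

Against (3/5, 1/10, 3/10), each row's expected payoff is 1: 24/5; 2: 53/10.
Taking the (3/7, 4/7)-weighted average: (3/7)·(24/5) + (4/7)·(53/10) = 178/35.

178/35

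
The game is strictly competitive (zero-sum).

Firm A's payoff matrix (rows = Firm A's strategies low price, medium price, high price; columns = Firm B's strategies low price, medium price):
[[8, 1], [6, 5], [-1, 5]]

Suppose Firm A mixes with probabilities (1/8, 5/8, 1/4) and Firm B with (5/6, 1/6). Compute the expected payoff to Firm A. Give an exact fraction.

Against (5/6, 1/6), each row's expected payoff is low price: 41/6; medium price: 35/6; high price: 0.
Taking the (1/8, 5/8, 1/4)-weighted average: (1/8)·(41/6) + (5/8)·(35/6) + (1/4)·(0) = 9/2.

9/2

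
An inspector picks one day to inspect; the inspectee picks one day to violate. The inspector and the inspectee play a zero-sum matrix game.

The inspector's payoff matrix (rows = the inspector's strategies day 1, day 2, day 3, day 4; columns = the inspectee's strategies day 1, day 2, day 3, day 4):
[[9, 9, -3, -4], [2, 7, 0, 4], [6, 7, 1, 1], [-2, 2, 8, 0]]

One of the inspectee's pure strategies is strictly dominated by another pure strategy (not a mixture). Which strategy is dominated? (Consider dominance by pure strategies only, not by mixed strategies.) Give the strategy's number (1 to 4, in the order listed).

The inspectee prefers columns that give the inspector less. Compare day 2 with day 4: -4 < 9, 4 < 7, 1 < 7, 0 < 2.
So day 4 strictly dominates day 2 for the inspectee; day 2 is strictly dominated.

2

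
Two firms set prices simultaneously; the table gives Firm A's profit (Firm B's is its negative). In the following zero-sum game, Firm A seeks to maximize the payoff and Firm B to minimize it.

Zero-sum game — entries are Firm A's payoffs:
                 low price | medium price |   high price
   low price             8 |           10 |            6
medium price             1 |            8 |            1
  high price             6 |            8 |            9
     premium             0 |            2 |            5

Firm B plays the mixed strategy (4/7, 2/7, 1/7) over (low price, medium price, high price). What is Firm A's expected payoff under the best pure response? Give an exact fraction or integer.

low price: (8)·(4/7) + (10)·(2/7) + (6)·(1/7) = 58/7.
medium price: (1)·(4/7) + (8)·(2/7) + (1)·(1/7) = 3.
high price: (6)·(4/7) + (8)·(2/7) + (9)·(1/7) = 7.
premium: (0)·(4/7) + (2)·(2/7) + (5)·(1/7) = 9/7.
The best pure response is low price with expected payoff 58/7.

58/7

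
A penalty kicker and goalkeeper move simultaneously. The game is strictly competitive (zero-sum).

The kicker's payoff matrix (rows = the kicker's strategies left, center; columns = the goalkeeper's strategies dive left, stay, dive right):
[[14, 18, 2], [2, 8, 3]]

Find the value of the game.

Column stay is strictly dominated by dive left for the goalkeeper (it gives the kicker more in every row).
The remaining 2×2 game on (left, center) × (dive left, dive right) has no saddle point. Let the kicker play left with probability p; indifference gives 14p + 2(1−p) = 2p + 3(1−p), so p = 1/13.
Similarly the goalkeeper's optimal q on dive left is 1/13, and the value is 14·(1/13) + (2)·(12/13) = 38/13.

38/13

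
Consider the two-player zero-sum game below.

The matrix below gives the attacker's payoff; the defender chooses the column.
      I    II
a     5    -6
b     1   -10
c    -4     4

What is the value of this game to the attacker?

-4/19

Row b is strictly dominated by row a, so the attacker never plays it.
The remaining 2×2 game on (a, c) × (I, II) has no saddle point. Let the attacker play a with probability p; indifference gives 5p − 4(1−p) = −6p + 4(1−p), so p = 8/19.
Similarly the defender's optimal q on I is 10/19, and the value is 5·(10/19) + (-6)·(9/19) = -4/19.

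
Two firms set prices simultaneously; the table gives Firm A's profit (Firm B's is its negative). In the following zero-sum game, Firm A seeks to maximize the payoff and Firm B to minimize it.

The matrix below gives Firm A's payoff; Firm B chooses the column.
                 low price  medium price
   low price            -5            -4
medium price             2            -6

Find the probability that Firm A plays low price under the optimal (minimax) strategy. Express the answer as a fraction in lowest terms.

8/9

Row minima are -5 and -6, so Firm A's maximin is -5; column maxima are 2 and -4, so Firm B's minimax is -4. These differ, so the equilibrium is in mixed strategies.
Let Firm A play low price with probability p. Firm B is indifferent when −5p + 2(1−p) = −4p − 6(1−p), giving p = 8/9.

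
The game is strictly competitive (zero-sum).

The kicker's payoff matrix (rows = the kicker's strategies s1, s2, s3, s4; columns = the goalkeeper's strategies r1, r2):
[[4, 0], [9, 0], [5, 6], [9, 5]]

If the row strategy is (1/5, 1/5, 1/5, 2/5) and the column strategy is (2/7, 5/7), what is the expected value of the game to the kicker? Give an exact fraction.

Against (2/7, 5/7), each row's expected payoff is s1: 8/7; s2: 18/7; s3: 40/7; s4: 43/7.
Taking the (1/5, 1/5, 1/5, 2/5)-weighted average: (1/5)·(8/7) + (1/5)·(18/7) + (1/5)·(40/7) + (2/5)·(43/7) = 152/35.

152/35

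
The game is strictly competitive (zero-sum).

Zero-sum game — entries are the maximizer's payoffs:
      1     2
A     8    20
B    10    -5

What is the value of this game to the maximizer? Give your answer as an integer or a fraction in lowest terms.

Row minima are 8 and -5, so the maximizer's maximin is 8; column maxima are 10 and 20, so the minimizer's minimax is 10. These differ, so the equilibrium is in mixed strategies.
Let the maximizer play A with probability p. The minimizer is indifferent when 8p + 10(1−p) = 20p − 5(1−p), giving p = 5/9.
Let the minimizer play 1 with probability q. The maximizer is indifferent when 8q + 20(1−q) = 10q − 5(1−q), giving q = 25/27.
The value is 8·(25/27) + (20)·(2/27) = 80/9.

80/9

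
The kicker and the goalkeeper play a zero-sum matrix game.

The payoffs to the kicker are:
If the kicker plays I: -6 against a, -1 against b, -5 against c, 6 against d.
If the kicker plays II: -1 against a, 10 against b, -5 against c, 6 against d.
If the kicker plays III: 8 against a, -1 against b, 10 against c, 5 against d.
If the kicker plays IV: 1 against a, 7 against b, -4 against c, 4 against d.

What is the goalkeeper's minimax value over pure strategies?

The worst case (largest entry) in each column is a: 8, b: 10, c: 10, d: 6.
The best (smallest) of these is 6.

6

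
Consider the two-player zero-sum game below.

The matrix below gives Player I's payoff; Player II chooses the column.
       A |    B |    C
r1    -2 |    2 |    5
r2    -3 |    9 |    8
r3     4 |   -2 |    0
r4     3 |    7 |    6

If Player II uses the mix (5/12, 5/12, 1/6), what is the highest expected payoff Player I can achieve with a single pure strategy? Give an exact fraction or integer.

r1: (-2)·(5/12) + (2)·(5/12) + (5)·(1/6) = 5/6.
r2: (-3)·(5/12) + (9)·(5/12) + (8)·(1/6) = 23/6.
r3: (4)·(5/12) + (-2)·(5/12) + (0)·(1/6) = 5/6.
r4: (3)·(5/12) + (7)·(5/12) + (6)·(1/6) = 31/6.
The best pure response is r4 with expected payoff 31/6.

31/6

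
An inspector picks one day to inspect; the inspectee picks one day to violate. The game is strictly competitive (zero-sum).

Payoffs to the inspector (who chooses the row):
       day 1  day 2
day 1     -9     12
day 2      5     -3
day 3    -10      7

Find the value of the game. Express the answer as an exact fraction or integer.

Row day 3 is strictly dominated by row day 1, so the inspector never plays it.
The remaining 2×2 game on (day 1, day 2) × (day 1, day 2) has no saddle point. Let the inspector play day 1 with probability p; indifference gives −9p + 5(1−p) = 12p − 3(1−p), so p = 8/29.
Similarly the inspectee's optimal q on day 1 is 15/29, and the value is -9·(15/29) + (12)·(14/29) = 33/29.

33/29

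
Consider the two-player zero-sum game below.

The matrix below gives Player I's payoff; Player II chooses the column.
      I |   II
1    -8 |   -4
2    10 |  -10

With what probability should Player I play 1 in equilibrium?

5/6

Row minima are -8 and -10, so Player I's maximin is -8; column maxima are 10 and -4, so Player II's minimax is -4. These differ, so the equilibrium is in mixed strategies.
Let Player I play 1 with probability p. Player II is indifferent when −8p + 10(1−p) = −4p − 10(1−p), giving p = 5/6.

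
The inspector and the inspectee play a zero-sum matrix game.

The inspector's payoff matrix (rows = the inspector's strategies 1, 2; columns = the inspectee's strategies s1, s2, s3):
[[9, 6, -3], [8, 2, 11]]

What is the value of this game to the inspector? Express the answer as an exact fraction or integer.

Column s1 is strictly dominated by s2 for the inspectee (it gives the inspector more in every row).
The remaining 2×2 game on (1, 2) × (s2, s3) has no saddle point. Let the inspector play 1 with probability p; indifference gives 6p + 2(1−p) = −3p + 11(1−p), so p = 1/2.
Similarly the inspectee's optimal q on s2 is 7/9, and the value is 6·(7/9) + (-3)·(2/9) = 4.

4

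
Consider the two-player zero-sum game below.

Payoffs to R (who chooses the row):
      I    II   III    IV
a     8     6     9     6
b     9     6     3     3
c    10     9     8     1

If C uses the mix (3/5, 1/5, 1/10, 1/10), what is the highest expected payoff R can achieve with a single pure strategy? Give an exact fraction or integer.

87/10

a: (8)·(3/5) + (6)·(1/5) + (9)·(1/10) + (6)·(1/10) = 15/2.
b: (9)·(3/5) + (6)·(1/5) + (3)·(1/10) + (3)·(1/10) = 36/5.
c: (10)·(3/5) + (9)·(1/5) + (8)·(1/10) + (1)·(1/10) = 87/10.
The best pure response is c with expected payoff 87/10.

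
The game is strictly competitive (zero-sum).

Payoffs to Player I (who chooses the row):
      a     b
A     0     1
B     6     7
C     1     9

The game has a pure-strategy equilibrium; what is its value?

6

Row minima: 0, 6, 1 → Player I's maximin is 6.
Column maxima: 6, 9 → Player II's minimax is 6.
They coincide at (B, a), so the value is 6.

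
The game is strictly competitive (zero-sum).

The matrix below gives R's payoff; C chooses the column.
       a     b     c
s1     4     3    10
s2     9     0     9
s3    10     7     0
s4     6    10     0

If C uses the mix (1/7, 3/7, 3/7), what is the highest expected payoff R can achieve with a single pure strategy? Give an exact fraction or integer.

s1: (4)·(1/7) + (3)·(3/7) + (10)·(3/7) = 43/7.
s2: (9)·(1/7) + (0)·(3/7) + (9)·(3/7) = 36/7.
s3: (10)·(1/7) + (7)·(3/7) + (0)·(3/7) = 31/7.
s4: (6)·(1/7) + (10)·(3/7) + (0)·(3/7) = 36/7.
The best pure response is s1 with expected payoff 43/7.

43/7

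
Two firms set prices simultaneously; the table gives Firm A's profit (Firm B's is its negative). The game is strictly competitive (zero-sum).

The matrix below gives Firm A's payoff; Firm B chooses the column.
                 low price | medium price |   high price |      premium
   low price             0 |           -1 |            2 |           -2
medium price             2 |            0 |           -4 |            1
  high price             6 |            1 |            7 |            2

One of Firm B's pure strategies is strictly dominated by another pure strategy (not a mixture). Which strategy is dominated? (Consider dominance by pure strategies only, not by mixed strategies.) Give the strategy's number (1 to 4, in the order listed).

Firm B prefers columns that give Firm A less. Compare low price with medium price: -1 < 0, 0 < 2, 1 < 6.
So medium price strictly dominates low price for Firm B; low price is strictly dominated.

1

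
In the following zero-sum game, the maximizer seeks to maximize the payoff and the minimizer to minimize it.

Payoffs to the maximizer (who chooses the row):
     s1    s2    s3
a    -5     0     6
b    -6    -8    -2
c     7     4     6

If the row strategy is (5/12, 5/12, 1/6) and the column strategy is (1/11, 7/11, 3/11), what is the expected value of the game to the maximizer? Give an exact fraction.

-169/132

Against (1/11, 7/11, 3/11), each row's expected payoff is a: 13/11; b: -68/11; c: 53/11.
Taking the (5/12, 5/12, 1/6)-weighted average: (5/12)·(13/11) + (5/12)·(-68/11) + (1/6)·(53/11) = -169/132.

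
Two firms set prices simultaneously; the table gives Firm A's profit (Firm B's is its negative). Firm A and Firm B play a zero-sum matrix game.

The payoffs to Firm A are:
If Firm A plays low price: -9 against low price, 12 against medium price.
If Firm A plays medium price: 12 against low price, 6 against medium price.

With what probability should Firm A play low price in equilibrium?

Row minima are -9 and 6, so Firm A's maximin is 6; column maxima are 12 and 12, so Firm B's minimax is 12. These differ, so the equilibrium is in mixed strategies.
Let Firm A play low price with probability p. Firm B is indifferent when −9p + 12(1−p) = 12p + 6(1−p), giving p = 2/9.

2/9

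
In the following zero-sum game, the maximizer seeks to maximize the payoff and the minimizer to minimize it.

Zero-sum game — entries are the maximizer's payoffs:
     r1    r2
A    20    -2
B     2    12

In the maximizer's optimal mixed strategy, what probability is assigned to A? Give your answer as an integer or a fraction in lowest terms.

Row minima are -2 and 2, so the maximizer's maximin is 2; column maxima are 20 and 12, so the minimizer's minimax is 12. These differ, so the equilibrium is in mixed strategies.
Let the maximizer play A with probability p. The minimizer is indifferent when 20p + 2(1−p) = −2p + 12(1−p), giving p = 5/16.

5/16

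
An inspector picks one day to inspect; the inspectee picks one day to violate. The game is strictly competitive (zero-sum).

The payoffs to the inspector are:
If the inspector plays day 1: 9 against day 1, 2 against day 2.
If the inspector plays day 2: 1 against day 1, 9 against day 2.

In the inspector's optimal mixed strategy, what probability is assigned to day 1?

Row minima are 2 and 1, so the inspector's maximin is 2; column maxima are 9 and 9, so the inspectee's minimax is 9. These differ, so the equilibrium is in mixed strategies.
Let the inspector play day 1 with probability p. The inspectee is indifferent when 9p + (1−p) = 2p + 9(1−p), giving p = 8/15.

8/15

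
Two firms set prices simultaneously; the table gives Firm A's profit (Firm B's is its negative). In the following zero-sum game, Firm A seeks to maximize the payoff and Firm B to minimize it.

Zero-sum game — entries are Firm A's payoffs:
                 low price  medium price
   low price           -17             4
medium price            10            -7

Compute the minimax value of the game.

Row minima are -17 and -7, so Firm A's maximin is -7; column maxima are 10 and 4, so Firm B's minimax is 4. These differ, so the equilibrium is in mixed strategies.
Let Firm A play low price with probability p. Firm B is indifferent when −17p + 10(1−p) = 4p − 7(1−p), giving p = 17/38.
Let Firm B play low price with probability q. Firm A is indifferent when −17q + 4(1−q) = 10q − 7(1−q), giving q = 11/38.
The value is -17·(11/38) + (4)·(27/38) = -79/38.

-79/38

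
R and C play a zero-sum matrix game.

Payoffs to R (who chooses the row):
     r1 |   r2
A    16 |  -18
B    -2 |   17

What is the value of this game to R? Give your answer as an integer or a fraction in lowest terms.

Row minima are -18 and -2, so R's maximin is -2; column maxima are 16 and 17, so C's minimax is 16. These differ, so the equilibrium is in mixed strategies.
Let R play A with probability p. C is indifferent when 16p − 2(1−p) = −18p + 17(1−p), giving p = 19/53.
Let C play r1 with probability q. R is indifferent when 16q − 18(1−q) = −2q + 17(1−q), giving q = 35/53.
The value is 16·(35/53) + (-18)·(18/53) = 236/53.

236/53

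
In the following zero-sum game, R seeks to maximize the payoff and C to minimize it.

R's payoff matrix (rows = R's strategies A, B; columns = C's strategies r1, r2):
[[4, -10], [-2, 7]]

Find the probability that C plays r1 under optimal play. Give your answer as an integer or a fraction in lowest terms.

17/23

Row minima are -10 and -2, so R's maximin is -2; column maxima are 4 and 7, so C's minimax is 4. These differ, so the equilibrium is in mixed strategies.
Let C play r1 with probability q. R is indifferent when 4q − 10(1−q) = −2q + 7(1−q), giving q = 17/23.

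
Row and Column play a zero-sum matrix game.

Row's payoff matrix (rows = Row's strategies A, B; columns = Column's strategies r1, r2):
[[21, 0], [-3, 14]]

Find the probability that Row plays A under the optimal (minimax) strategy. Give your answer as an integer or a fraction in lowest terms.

Row minima are 0 and -3, so Row's maximin is 0; column maxima are 21 and 14, so Column's minimax is 14. These differ, so the equilibrium is in mixed strategies.
Let Row play A with probability p. Column is indifferent when 21p − 3(1−p) = 14(1−p), giving p = 17/38.

17/38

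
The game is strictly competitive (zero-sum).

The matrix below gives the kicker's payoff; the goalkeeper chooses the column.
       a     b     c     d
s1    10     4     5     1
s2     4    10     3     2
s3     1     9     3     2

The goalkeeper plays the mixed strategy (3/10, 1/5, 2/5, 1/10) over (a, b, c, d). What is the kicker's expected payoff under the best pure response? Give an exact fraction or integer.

s1: (10)·(3/10) + (4)·(1/5) + (5)·(2/5) + (1)·(1/10) = 59/10.
s2: (4)·(3/10) + (10)·(1/5) + (3)·(2/5) + (2)·(1/10) = 23/5.
s3: (1)·(3/10) + (9)·(1/5) + (3)·(2/5) + (2)·(1/10) = 7/2.
The best pure response is s1 with expected payoff 59/10.

59/10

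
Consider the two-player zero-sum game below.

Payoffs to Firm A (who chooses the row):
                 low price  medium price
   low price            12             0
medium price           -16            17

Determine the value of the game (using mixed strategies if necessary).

Row minima are 0 and -16, so Firm A's maximin is 0; column maxima are 12 and 17, so Firm B's minimax is 12. These differ, so the equilibrium is in mixed strategies.
Let Firm A play low price with probability p. Firm B is indifferent when 12p − 16(1−p) = 17(1−p), giving p = 11/15.
Let Firm B play low price with probability q. Firm A is indifferent when 12q = −16q + 17(1−q), giving q = 17/45.
The value is 12·(17/45) + (0)·(28/45) = 68/15.

68/15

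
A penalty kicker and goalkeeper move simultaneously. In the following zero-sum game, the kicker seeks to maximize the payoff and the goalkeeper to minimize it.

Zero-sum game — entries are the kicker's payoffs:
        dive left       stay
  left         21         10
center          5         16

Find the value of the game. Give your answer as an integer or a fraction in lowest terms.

13

Row minima are 10 and 5, so the kicker's maximin is 10; column maxima are 21 and 16, so the goalkeeper's minimax is 16. These differ, so the equilibrium is in mixed strategies.
Let the kicker play left with probability p. The goalkeeper is indifferent when 21p + 5(1−p) = 10p + 16(1−p), giving p = 1/2.
Let the goalkeeper play dive left with probability q. The kicker is indifferent when 21q + 10(1−q) = 5q + 16(1−q), giving q = 3/11.
The value is 21·(3/11) + (10)·(8/11) = 13.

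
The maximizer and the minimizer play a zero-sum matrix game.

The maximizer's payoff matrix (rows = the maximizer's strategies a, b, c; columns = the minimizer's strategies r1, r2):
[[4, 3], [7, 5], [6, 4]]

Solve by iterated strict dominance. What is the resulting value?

Row c is strictly dominated by row b (7>6, 5>4); eliminate c.
Row a is strictly dominated by row b (7>4, 5>3); eliminate a.
Column r1 is strictly dominated by r2 for the minimizer (5<7); eliminate r1.
Only (b, r2) remains, with payoff 5.

5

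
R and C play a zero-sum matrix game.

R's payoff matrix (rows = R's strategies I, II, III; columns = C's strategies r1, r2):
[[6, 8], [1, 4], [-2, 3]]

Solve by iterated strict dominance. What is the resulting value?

Column r2 is strictly dominated by r1 for C (6<8, 1<4, -2<3); eliminate r2.
Row II is strictly dominated by row I (6>1); eliminate II.
Row III is strictly dominated by row I (6>-2); eliminate III.
Only (I, r1) remains, with payoff 6.

6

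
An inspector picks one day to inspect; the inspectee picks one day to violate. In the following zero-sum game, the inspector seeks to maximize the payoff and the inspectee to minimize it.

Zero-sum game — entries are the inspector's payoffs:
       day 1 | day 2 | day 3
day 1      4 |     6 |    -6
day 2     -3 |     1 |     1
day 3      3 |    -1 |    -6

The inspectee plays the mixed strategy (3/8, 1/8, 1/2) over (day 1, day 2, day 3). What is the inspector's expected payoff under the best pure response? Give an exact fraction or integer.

-1/2

day 1: (4)·(3/8) + (6)·(1/8) + (-6)·(1/2) = -3/4.
day 2: (-3)·(3/8) + (1)·(1/8) + (1)·(1/2) = -1/2.
day 3: (3)·(3/8) + (-1)·(1/8) + (-6)·(1/2) = -2.
The best pure response is day 2 with expected payoff -1/2.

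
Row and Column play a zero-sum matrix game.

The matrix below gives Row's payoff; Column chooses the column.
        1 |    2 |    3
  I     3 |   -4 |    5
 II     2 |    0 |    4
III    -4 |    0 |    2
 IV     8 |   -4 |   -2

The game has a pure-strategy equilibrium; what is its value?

0

Row minima: -4, 0, -4, -4 → Row's maximin is 0.
Column maxima: 8, 0, 5 → Column's minimax is 0.
They coincide at (II, 2), so the value is 0.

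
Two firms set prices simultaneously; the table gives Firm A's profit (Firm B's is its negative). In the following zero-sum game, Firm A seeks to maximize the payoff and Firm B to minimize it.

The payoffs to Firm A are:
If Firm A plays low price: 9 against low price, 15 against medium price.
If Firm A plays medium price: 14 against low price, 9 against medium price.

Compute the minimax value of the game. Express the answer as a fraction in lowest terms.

129/11

Row minima are 9 and 9, so Firm A's maximin is 9; column maxima are 14 and 15, so Firm B's minimax is 14. These differ, so the equilibrium is in mixed strategies.
Let Firm A play low price with probability p. Firm B is indifferent when 9p + 14(1−p) = 15p + 9(1−p), giving p = 5/11.
Let Firm B play low price with probability q. Firm A is indifferent when 9q + 15(1−q) = 14q + 9(1−q), giving q = 6/11.
The value is 9·(6/11) + (15)·(5/11) = 129/11.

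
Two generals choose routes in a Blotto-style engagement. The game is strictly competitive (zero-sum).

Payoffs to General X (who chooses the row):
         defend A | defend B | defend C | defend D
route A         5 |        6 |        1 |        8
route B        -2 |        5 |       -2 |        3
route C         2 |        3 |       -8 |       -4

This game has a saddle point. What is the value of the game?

Row minima: 1, -2, -8 → General X's maximin is 1.
Column maxima: 5, 6, 1, 8 → General Y's minimax is 1.
They coincide at (route A, defend C), so the value is 1.

1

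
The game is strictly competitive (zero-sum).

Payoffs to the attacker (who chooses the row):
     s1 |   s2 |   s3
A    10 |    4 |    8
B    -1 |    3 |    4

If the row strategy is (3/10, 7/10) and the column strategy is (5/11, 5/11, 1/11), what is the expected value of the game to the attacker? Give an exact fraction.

166/55

Against (5/11, 5/11, 1/11), each row's expected payoff is A: 78/11; B: 14/11.
Taking the (3/10, 7/10)-weighted average: (3/10)·(78/11) + (7/10)·(14/11) = 166/55.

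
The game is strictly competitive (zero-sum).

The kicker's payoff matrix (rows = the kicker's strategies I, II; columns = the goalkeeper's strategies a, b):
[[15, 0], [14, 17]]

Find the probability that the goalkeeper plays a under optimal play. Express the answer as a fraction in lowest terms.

17/18

Row minima are 0 and 14, so the kicker's maximin is 14; column maxima are 15 and 17, so the goalkeeper's minimax is 15. These differ, so the equilibrium is in mixed strategies.
Let the goalkeeper play a with probability q. The kicker is indifferent when 15q = 14q + 17(1−q), giving q = 17/18.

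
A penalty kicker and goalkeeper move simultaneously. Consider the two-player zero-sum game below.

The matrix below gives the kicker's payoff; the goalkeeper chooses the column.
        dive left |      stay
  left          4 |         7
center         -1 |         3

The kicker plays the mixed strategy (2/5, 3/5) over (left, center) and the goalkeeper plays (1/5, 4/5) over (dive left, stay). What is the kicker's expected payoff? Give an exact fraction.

Against (1/5, 4/5), each row's expected payoff is left: 32/5; center: 11/5.
Taking the (2/5, 3/5)-weighted average: (2/5)·(32/5) + (3/5)·(11/5) = 97/25.

97/25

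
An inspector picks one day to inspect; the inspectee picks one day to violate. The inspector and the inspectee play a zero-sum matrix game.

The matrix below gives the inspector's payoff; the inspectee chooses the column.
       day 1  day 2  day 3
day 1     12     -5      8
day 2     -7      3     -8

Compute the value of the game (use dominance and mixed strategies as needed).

Column day 1 is strictly dominated by day 3 for the inspectee (it gives the inspector more in every row).
The remaining 2×2 game on (day 1, day 2) × (day 2, day 3) has no saddle point. Let the inspector play day 1 with probability p; indifference gives −5p + 3(1−p) = 8p − 8(1−p), so p = 11/24.
Similarly the inspectee's optimal q on day 2 is 2/3, and the value is -5·(2/3) + (8)·(1/3) = -2/3.

-2/3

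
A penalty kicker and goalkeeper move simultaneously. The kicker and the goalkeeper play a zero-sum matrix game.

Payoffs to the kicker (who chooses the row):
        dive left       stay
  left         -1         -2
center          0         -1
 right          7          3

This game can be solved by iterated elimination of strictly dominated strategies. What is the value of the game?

Column dive left is strictly dominated by stay for the goalkeeper (-2<-1, -1<0, 3<7); eliminate dive left.
Row left is strictly dominated by row center (-1>-2); eliminate left.
Row center is strictly dominated by row right (3>-1); eliminate center.
Only (right, stay) remains, with payoff 3.

3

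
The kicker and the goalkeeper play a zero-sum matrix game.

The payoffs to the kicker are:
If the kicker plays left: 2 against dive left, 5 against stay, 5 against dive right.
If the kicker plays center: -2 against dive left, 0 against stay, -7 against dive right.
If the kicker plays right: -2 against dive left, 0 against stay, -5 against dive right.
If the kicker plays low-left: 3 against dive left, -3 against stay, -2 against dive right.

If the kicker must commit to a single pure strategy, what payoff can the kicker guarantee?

2

The worst-case payoff for each row is left: 2, center: -7, right: -5, low-left: -3.
The best of these is 2.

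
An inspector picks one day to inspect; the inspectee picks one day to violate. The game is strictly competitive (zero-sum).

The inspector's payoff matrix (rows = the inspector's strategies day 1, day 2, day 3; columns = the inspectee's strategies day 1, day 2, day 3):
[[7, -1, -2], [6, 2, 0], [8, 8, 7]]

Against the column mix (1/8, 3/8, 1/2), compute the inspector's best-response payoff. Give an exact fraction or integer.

day 1: (7)·(1/8) + (-1)·(3/8) + (-2)·(1/2) = -1/2.
day 2: (6)·(1/8) + (2)·(3/8) + (0)·(1/2) = 3/2.
day 3: (8)·(1/8) + (8)·(3/8) + (7)·(1/2) = 15/2.
The best pure response is day 3 with expected payoff 15/2.

15/2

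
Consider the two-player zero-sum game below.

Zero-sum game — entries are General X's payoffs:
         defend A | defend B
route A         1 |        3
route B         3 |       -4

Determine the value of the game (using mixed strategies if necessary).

Row minima are 1 and -4, so General X's maximin is 1; column maxima are 3 and 3, so General Y's minimax is 3. These differ, so the equilibrium is in mixed strategies.
Let General X play route A with probability p. General Y is indifferent when p + 3(1−p) = 3p − 4(1−p), giving p = 7/9.
Let General Y play defend A with probability q. General X is indifferent when q + 3(1−q) = 3q − 4(1−q), giving q = 7/9.
The value is 1·(7/9) + (3)·(2/9) = 13/9.

13/9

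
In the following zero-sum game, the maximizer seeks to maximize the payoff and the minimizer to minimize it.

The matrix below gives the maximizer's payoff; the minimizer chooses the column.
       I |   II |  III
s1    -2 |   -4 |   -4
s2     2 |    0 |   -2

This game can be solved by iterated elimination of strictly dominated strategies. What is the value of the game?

-2

Column I is strictly dominated by II for the minimizer (-4<-2, 0<2); eliminate I.
Row s1 is strictly dominated by row s2 (0>-4, -2>-4); eliminate s1.
Column II is strictly dominated by III for the minimizer (-2<0); eliminate II.
Only (s2, III) remains, with payoff -2.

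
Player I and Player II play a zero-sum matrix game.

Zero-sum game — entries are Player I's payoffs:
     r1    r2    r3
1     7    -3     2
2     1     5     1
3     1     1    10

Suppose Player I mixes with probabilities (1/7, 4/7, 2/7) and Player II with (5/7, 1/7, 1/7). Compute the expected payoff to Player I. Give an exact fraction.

Against (5/7, 1/7, 1/7), each row's expected payoff is 1: 34/7; 2: 11/7; 3: 16/7.
Taking the (1/7, 4/7, 2/7)-weighted average: (1/7)·(34/7) + (4/7)·(11/7) + (2/7)·(16/7) = 110/49.

110/49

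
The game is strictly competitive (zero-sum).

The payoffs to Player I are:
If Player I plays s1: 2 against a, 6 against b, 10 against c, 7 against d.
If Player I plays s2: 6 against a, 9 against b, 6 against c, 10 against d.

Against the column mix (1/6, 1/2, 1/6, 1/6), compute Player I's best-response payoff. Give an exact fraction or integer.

49/6

s1: (2)·(1/6) + (6)·(1/2) + (10)·(1/6) + (7)·(1/6) = 37/6.
s2: (6)·(1/6) + (9)·(1/2) + (6)·(1/6) + (10)·(1/6) = 49/6.
The best pure response is s2 with expected payoff 49/6.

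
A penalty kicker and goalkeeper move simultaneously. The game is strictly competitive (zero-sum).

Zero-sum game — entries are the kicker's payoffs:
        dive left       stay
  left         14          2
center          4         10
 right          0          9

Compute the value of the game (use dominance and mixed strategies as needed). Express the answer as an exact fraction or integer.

Row right is strictly dominated by row center, so the kicker never plays it.
The remaining 2×2 game on (left, center) × (dive left, stay) has no saddle point. Let the kicker play left with probability p; indifference gives 14p + 4(1−p) = 2p + 10(1−p), so p = 1/3.
Similarly the goalkeeper's optimal q on dive left is 4/9, and the value is 14·(4/9) + (2)·(5/9) = 22/3.

22/3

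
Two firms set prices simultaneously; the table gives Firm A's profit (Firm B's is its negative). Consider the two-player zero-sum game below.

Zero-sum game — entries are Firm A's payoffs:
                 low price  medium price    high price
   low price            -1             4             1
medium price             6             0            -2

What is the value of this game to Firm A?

2/5

Column medium price is strictly dominated by high price for Firm B (it gives Firm A more in every row).
The remaining 2×2 game on (low price, medium price) × (low price, high price) has no saddle point. Let Firm A play low price with probability p; indifference gives −p + 6(1−p) = p − 2(1−p), so p = 4/5.
Similarly Firm B's optimal q on low price is 3/10, and the value is -1·(3/10) + (1)·(7/10) = 2/5.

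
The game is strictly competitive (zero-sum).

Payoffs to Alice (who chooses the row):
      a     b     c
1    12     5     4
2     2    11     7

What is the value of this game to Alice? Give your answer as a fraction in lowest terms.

76/13

Column b is strictly dominated by c for Bob (it gives Alice more in every row).
The remaining 2×2 game on (1, 2) × (a, c) has no saddle point. Let Alice play 1 with probability p; indifference gives 12p + 2(1−p) = 4p + 7(1−p), so p = 5/13.
Similarly Bob's optimal q on a is 3/13, and the value is 12·(3/13) + (4)·(10/13) = 76/13.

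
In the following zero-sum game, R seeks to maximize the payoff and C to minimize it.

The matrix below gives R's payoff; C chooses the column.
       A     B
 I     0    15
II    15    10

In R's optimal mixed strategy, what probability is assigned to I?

1/4

Row minima are 0 and 10, so R's maximin is 10; column maxima are 15 and 15, so C's minimax is 15. These differ, so the equilibrium is in mixed strategies.
Let R play I with probability p. C is indifferent when 15(1−p) = 15p + 10(1−p), giving p = 1/4.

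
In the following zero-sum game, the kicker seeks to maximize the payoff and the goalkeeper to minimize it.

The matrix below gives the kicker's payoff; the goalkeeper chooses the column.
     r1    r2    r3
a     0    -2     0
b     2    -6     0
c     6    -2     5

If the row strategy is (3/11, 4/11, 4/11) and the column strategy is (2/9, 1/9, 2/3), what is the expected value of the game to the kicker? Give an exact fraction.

Against (2/9, 1/9, 2/3), each row's expected payoff is a: -2/9; b: -2/9; c: 40/9.
Taking the (3/11, 4/11, 4/11)-weighted average: (3/11)·(-2/9) + (4/11)·(-2/9) + (4/11)·(40/9) = 146/99.

146/99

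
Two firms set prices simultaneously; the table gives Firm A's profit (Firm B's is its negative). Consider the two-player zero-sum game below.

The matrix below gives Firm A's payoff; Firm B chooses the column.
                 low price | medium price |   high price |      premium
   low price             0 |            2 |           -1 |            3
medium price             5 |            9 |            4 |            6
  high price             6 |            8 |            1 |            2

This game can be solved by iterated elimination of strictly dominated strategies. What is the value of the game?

Column premium is strictly dominated by high price for Firm B (-1<3, 4<6, 1<2); eliminate premium.
Row low price is strictly dominated by row medium price (5>0, 9>2, 4>-1); eliminate low price.
Column medium price is strictly dominated by low price for Firm B (5<9, 6<8); eliminate medium price.
Column low price is strictly dominated by high price for Firm B (4<5, 1<6); eliminate low price.
Row high price is strictly dominated by row medium price (4>1); eliminate high price.
Only (medium price, high price) remains, with payoff 4.

4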